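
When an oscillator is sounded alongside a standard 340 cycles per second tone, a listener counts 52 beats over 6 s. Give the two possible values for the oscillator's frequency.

331.3333 Hz or 348.6667 Hz

Beat frequency = 52/6 = 8.6667 Hz.
|f − 340| = 8.6667, so f = 340 ± 8.6667.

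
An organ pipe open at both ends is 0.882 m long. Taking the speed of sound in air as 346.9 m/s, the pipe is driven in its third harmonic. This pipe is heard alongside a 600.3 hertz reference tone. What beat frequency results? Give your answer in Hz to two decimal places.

Open pipe: f_n = n·v/(2L) = 3·346.9/(2·0.882) = 589.9660 Hz.
f_beat = |589.9660 − 600.3| = 10.33 Hz.

10.33 Hz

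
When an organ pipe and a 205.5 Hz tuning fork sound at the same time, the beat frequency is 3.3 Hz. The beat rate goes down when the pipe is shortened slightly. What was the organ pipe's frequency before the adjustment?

|f − 205.5| = 3.3, so the organ pipe was at either 202.2 Hz or 208.8 Hz.
A shorter pipe has a higher fundamental; the adjustment raises the organ pipe's frequency.
The beat rate fell, so the adjustment moved the organ pipe toward 205.5 Hz — it must have started below the reference.

202.2 Hz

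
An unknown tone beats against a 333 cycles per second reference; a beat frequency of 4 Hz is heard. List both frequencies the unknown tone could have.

|f − 333| = 4, so f = 333 ± 4.

329 Hz or 337 Hz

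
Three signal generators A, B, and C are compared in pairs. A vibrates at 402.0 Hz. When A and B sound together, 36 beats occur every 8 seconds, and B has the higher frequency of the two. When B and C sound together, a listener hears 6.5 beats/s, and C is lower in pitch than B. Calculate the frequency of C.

400 Hz

A–B: Beat frequency = 36/8 = 4.5 Hz.
B is above A, so f_B = 402.0 + 4.5 = 406.5 Hz.
C is below B, so f_C = 406.5 − 6.5 = 400 Hz.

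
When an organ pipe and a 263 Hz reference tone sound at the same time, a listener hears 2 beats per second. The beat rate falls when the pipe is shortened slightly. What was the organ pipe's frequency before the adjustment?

|f − 263| = 2, so the organ pipe was at either 261 Hz or 265 Hz.
A shorter pipe has a higher fundamental; the adjustment raises the organ pipe's frequency.
The beat rate fell, so the adjustment moved the organ pipe toward 263 Hz — it must have started below the reference.

261 Hz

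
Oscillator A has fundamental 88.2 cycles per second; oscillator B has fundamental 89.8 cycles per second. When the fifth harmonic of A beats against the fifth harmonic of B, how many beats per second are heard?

8.0 Hz

Fifth harmonic of the first: 5·88.2 = 441.0 Hz.
Fifth harmonic of the second: 5·89.8 = 449.0 Hz.
f_beat = |441.0 − 449.0| = 8.0 Hz.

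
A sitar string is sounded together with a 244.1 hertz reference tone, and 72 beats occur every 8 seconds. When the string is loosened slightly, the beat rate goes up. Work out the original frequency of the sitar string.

Beat frequency = 72/8 = 9 Hz.
|f − 244.1| = 9, so the sitar string was at either 235.1 Hz or 253.1 Hz.
Reducing tension lowers a string's frequency; the adjustment lowers the sitar string's frequency.
The beat rate rose, so the adjustment moved the sitar string further from 244.1 Hz — it was already below the reference.

235.1 Hz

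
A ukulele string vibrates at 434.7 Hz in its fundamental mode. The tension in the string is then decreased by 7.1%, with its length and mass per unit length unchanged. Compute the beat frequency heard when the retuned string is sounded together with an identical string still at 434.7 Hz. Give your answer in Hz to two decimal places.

For a string, f ∝ √T, so the new frequency is 434.7·√0.929 = 418.9841 Hz.
f_beat = |418.9841 − 434.7| = 15.72 Hz.

15.72 Hz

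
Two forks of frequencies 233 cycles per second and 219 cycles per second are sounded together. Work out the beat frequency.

The beat frequency equals the magnitude of the frequency difference.
|233 − 219| = 14 Hz.

14 Hz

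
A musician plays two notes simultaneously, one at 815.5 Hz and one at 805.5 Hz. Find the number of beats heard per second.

10 Hz

The beat frequency equals the magnitude of the frequency difference.
|815.5 − 805.5| = 10 Hz.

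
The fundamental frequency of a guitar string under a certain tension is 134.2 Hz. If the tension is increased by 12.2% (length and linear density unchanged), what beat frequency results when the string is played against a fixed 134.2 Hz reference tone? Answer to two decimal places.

7.95 Hz

For a string, f ∝ √T, so the new frequency is 134.2·√1.122 = 142.1507 Hz.
f_beat = |142.1507 − 134.2| = 7.95 Hz.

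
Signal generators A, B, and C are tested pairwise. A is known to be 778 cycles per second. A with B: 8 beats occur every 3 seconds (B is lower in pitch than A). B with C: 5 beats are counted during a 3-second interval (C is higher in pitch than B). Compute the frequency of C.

A–B: Beat frequency = 8/3 = 2.6667 Hz.
B is below A, so f_B = 778 − 2.6667 = 775.3333 Hz.
B–C: Beat frequency = 5/3 = 1.6667 Hz.
C is above B, so f_C = 775.3333 + 1.6667 = 777 Hz.

777 Hz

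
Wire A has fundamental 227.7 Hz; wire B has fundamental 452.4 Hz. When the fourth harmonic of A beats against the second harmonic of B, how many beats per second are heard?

6.0 Hz

Fourth harmonic of the first: 4·227.7 = 910.8 Hz.
Second harmonic of the second: 2·452.4 = 904.8 Hz.
f_beat = |910.8 − 904.8| = 6.0 Hz.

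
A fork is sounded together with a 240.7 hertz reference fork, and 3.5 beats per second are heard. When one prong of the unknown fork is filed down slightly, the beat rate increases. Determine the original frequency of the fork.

|f − 240.7| = 3.5, so the fork was at either 237.2 Hz or 244.2 Hz.
Filing a prong removes mass and raises the fork's frequency; the adjustment raises the fork's frequency.
The beat rate rose, so the adjustment moved the fork further from 240.7 Hz — it was already above the reference.

244.2 Hz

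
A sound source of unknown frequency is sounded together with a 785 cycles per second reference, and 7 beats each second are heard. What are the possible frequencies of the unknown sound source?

778 Hz or 792 Hz

|f − 785| = 7, so f = 785 ± 7.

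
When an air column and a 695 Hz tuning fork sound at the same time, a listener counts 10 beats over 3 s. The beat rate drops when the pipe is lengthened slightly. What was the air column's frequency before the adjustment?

Beat frequency = 10/3 = 3.3333 Hz.
|f − 695| = 3.3333, so the air column was at either 691.6667 Hz or 698.3333 Hz.
A longer pipe has a lower fundamental; the adjustment lowers the air column's frequency.
The beat rate fell, so the adjustment moved the air column toward 695 Hz — it must have started above the reference.

698.3333 Hz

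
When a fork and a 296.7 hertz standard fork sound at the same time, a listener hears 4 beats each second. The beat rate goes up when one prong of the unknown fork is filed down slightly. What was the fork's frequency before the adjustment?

|f − 296.7| = 4, so the fork was at either 292.7 Hz or 300.7 Hz.
Filing a prong removes mass and raises the fork's frequency; the adjustment raises the fork's frequency.
The beat rate rose, so the adjustment moved the fork further from 296.7 Hz — it was already above the reference.

300.7 Hz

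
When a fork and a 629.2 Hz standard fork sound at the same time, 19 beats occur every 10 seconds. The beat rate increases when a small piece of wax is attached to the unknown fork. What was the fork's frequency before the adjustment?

627.3 Hz

Beat frequency = 19/10 = 1.9 Hz.
|f − 629.2| = 1.9, so the fork was at either 627.3 Hz or 631.1 Hz.
Loading a fork with wax lowers its frequency; the adjustment lowers the fork's frequency.
The beat rate rose, so the adjustment moved the fork further from 629.2 Hz — it was already below the reference.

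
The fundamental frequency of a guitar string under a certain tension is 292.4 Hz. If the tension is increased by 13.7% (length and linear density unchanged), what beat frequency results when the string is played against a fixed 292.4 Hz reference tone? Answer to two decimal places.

For a string, f ∝ √T, so the new frequency is 292.4·√1.137 = 311.7867 Hz.
f_beat = |311.7867 − 292.4| = 19.39 Hz.

19.39 Hz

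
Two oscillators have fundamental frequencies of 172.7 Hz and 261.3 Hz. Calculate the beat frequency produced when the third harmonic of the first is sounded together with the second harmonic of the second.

Third harmonic of the first: 3·172.7 = 518.1 Hz.
Second harmonic of the second: 2·261.3 = 522.6 Hz.
f_beat = |518.1 − 522.6| = 4.5 Hz.

4.5 Hz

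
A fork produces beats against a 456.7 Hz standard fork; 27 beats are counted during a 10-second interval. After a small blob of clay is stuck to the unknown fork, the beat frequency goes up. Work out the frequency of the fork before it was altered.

454 Hz

Beat frequency = 27/10 = 2.7 Hz.
|f − 456.7| = 2.7, so the fork was at either 454 Hz or 459.4 Hz.
Adding mass to a fork lowers its frequency; the adjustment lowers the fork's frequency.
The beat rate rose, so the adjustment moved the fork further from 456.7 Hz — it was already below the reference.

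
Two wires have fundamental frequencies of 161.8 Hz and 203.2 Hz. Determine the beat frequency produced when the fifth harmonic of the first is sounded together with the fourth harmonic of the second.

3.8 Hz

Fifth harmonic of the first: 5·161.8 = 809.0 Hz.
Fourth harmonic of the second: 4·203.2 = 812.8 Hz.
f_beat = |809.0 − 812.8| = 3.8 Hz.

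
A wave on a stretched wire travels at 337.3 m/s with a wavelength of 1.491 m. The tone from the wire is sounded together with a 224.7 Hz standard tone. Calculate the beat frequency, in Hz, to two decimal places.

1.52 Hz

Source frequency f = v/λ = 337.3/1.491 = 226.2240 Hz.
f_beat = |226.2240 − 224.7| = 1.52 Hz.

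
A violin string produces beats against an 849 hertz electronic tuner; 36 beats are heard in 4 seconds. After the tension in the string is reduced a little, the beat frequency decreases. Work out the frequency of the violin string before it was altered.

Beat frequency = 36/4 = 9 Hz.
|f − 849| = 9, so the violin string was at either 840 Hz or 858 Hz.
Lower tension means lower frequency; the adjustment lowers the violin string's frequency.
The beat rate fell, so the adjustment moved the violin string toward 849 Hz — it must have started above the reference.

858 Hz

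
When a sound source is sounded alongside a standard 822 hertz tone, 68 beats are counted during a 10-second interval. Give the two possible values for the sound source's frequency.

815.2 Hz or 828.8 Hz

Beat frequency = 68/10 = 6.8 Hz.
|f − 822| = 6.8, so f = 822 ± 6.8.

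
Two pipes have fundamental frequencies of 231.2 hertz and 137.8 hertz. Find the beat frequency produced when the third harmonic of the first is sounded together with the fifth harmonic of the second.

Third harmonic of the first: 3·231.2 = 693.6 Hz.
Fifth harmonic of the second: 5·137.8 = 689.0 Hz.
f_beat = |693.6 − 689.0| = 4.6 Hz.

4.6 Hz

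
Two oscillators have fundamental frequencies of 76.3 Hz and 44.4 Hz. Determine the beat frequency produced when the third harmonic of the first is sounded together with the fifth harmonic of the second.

Third harmonic of the first: 3·76.3 = 228.9 Hz.
Fifth harmonic of the second: 5·44.4 = 222.0 Hz.
f_beat = |228.9 − 222.0| = 6.9 Hz.

6.9 Hz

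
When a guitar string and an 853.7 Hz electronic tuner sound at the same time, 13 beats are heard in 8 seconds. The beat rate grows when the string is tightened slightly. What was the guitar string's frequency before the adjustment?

855.325 Hz

Beat frequency = 13/8 = 1.625 Hz.
|f − 853.7| = 1.625, so the guitar string was at either 852.075 Hz or 855.325 Hz.
Increasing tension raises a string's frequency; the adjustment raises the guitar string's frequency.
The beat rate rose, so the adjustment moved the guitar string further from 853.7 Hz — it was already above the reference.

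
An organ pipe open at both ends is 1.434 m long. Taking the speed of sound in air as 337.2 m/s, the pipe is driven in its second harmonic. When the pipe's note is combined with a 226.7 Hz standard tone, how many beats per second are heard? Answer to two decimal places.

8.45 Hz

Open pipe: f_n = n·v/(2L) = 2·337.2/(2·1.434) = 235.1464 Hz.
f_beat = |235.1464 − 226.7| = 8.45 Hz.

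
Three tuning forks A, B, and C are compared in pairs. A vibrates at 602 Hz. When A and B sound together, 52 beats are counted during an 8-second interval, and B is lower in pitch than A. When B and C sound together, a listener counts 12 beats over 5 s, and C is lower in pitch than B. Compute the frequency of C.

A–B: Beat frequency = 52/8 = 6.5 Hz.
B is below A, so f_B = 602 − 6.5 = 595.5 Hz.
B–C: Beat frequency = 12/5 = 2.4 Hz.
C is below B, so f_C = 595.5 − 2.4 = 593.1 Hz.

593.1 Hz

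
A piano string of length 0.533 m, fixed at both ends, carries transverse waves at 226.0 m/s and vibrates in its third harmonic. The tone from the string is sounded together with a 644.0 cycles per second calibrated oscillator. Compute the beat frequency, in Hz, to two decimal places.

7.98 Hz

For a string fixed at both ends, f_n = n·v/(2L) = 3·226.0/(2·0.533) = 636.0225 Hz.
f_beat = |636.0225 − 644.0| = 7.98 Hz.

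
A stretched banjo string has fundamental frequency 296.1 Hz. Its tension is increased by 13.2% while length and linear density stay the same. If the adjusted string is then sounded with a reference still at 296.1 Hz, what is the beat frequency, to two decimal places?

18.94 Hz

For a string, f ∝ √T, so the new frequency is 296.1·√1.132 = 315.0370 Hz.
f_beat = |315.0370 − 296.1| = 18.94 Hz.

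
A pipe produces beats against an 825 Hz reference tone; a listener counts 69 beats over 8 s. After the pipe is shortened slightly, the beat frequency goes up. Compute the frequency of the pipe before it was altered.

833.625 Hz

Beat frequency = 69/8 = 8.625 Hz.
|f − 825| = 8.625, so the pipe was at either 816.375 Hz or 833.625 Hz.
A shorter pipe has a higher fundamental; the adjustment raises the pipe's frequency.
The beat rate rose, so the adjustment moved the pipe further from 825 Hz — it was already above the reference.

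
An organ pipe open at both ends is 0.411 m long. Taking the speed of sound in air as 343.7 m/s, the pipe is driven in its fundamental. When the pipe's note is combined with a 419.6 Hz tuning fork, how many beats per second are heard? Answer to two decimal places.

Open pipe: f_n = n·v/(2L) = 1·343.7/(2·0.411) = 418.1265 Hz.
f_beat = |418.1265 − 419.6| = 1.47 Hz.

1.47 Hz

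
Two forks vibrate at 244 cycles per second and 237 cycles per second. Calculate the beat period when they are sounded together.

f_beat = |244 − 237| = 7 Hz.
Beat period T = 1 / f_beat = 1 / 7 s.

0.143 s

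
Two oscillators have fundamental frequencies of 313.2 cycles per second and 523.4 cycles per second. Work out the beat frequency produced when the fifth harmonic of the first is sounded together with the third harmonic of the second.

4.2 Hz

Fifth harmonic of the first: 5·313.2 = 1566.0 Hz.
Third harmonic of the second: 3·523.4 = 1570.2 Hz.
f_beat = |1566.0 − 1570.2| = 4.2 Hz.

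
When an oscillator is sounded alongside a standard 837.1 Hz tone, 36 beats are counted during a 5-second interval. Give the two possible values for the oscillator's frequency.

Beat frequency = 36/5 = 7.2 Hz.
|f − 837.1| = 7.2, so f = 837.1 ± 7.2.

829.9 Hz or 844.3 Hz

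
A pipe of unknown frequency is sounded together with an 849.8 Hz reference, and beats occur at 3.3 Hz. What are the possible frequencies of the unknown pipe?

|f − 849.8| = 3.3, so f = 849.8 ± 3.3.

846.5 Hz or 853.1 Hz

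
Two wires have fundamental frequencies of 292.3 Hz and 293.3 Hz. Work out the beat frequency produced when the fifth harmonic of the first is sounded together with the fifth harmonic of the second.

Fifth harmonic of the first: 5·292.3 = 1461.5 Hz.
Fifth harmonic of the second: 5·293.3 = 1466.5 Hz.
f_beat = |1461.5 − 1466.5| = 5.0 Hz.

5.0 Hz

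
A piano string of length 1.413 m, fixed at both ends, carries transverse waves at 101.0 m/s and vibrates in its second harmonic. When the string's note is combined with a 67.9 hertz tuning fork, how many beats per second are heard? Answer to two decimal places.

3.58 Hz

For a string fixed at both ends, f_n = n·v/(2L) = 2·101.0/(2·1.413) = 71.4791 Hz.
f_beat = |71.4791 − 67.9| = 3.58 Hz.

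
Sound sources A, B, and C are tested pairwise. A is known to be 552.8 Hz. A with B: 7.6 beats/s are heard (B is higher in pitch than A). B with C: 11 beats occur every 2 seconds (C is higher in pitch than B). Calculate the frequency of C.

565.9 Hz

B is above A, so f_B = 552.8 + 7.6 = 560.4 Hz.
B–C: Beat frequency = 11/2 = 5.5 Hz.
C is above B, so f_C = 560.4 + 5.5 = 565.9 Hz.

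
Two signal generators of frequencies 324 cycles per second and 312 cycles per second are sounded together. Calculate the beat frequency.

f_beat = |f₁ − f₂|.
|324 − 312| = 12 Hz.

12 Hz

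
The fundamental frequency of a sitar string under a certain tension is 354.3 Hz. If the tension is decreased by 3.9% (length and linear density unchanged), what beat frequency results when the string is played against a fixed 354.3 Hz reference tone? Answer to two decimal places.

6.98 Hz

For a string, f ∝ √T, so the new frequency is 354.3·√0.961 = 347.3224 Hz.
f_beat = |347.3224 − 354.3| = 6.98 Hz.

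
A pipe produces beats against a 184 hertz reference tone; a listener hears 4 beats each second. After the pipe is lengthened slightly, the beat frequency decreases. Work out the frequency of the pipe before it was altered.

|f − 184| = 4, so the pipe was at either 180 Hz or 188 Hz.
A longer pipe has a lower fundamental; the adjustment lowers the pipe's frequency.
The beat rate fell, so the adjustment moved the pipe toward 184 Hz — it must have started above the reference.

188 Hz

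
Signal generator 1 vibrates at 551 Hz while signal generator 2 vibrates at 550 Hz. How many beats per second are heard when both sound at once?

1 Hz

Beats arise from superposition of two nearby frequencies; the beat rate is |f₁ − f₂|.
|551 − 550| = 1 Hz.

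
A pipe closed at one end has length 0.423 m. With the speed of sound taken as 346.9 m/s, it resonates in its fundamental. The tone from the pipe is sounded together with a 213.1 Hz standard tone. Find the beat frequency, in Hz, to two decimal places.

8.08 Hz

Closed pipe (odd harmonics): f_n = n·v/(4L) = 1·346.9/(4·0.423) = 205.0236 Hz.
f_beat = |205.0236 − 213.1| = 8.08 Hz.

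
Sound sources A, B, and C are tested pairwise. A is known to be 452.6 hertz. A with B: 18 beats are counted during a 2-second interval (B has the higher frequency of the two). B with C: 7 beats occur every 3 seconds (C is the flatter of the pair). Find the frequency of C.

A–B: Beat frequency = 18/2 = 9 Hz.
B is above A, so f_B = 452.6 + 9 = 461.6 Hz.
B–C: Beat frequency = 7/3 = 2.3333 Hz.
C is below B, so f_C = 461.6 − 2.3333 = 459.2667 Hz.

459.2667 Hz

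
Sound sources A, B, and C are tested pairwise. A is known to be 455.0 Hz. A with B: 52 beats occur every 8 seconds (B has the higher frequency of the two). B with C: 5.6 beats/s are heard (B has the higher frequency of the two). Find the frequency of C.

455.9 Hz

A–B: Beat frequency = 52/8 = 6.5 Hz.
B is above A, so f_B = 455.0 + 6.5 = 461.5 Hz.
C is below B, so f_C = 461.5 − 5.6 = 455.9 Hz.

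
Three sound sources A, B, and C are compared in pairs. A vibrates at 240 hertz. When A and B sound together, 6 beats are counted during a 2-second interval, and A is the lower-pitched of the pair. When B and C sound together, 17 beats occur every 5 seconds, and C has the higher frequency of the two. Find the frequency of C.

A–B: Beat frequency = 6/2 = 3 Hz.
B is above A, so f_B = 240 + 3 = 243 Hz.
B–C: Beat frequency = 17/5 = 3.4 Hz.
C is above B, so f_C = 243 + 3.4 = 246.4 Hz.

246.4 Hz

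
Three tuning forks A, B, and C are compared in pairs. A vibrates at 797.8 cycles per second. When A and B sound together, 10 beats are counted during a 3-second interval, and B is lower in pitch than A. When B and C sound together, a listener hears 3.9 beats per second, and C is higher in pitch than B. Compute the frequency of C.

A–B: Beat frequency = 10/3 = 3.3333 Hz.
B is below A, so f_B = 797.8 − 3.3333 = 794.4667 Hz.
C is above B, so f_C = 794.4667 + 3.9 = 798.3667 Hz.

798.3667 Hz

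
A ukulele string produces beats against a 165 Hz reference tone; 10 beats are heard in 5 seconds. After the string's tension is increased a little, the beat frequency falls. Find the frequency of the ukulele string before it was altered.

163 Hz

Beat frequency = 10/5 = 2 Hz.
|f − 165| = 2, so the ukulele string was at either 163 Hz or 167 Hz.
Higher tension means higher frequency; the adjustment raises the ukulele string's frequency.
The beat rate fell, so the adjustment moved the ukulele string toward 165 Hz — it must have started below the reference.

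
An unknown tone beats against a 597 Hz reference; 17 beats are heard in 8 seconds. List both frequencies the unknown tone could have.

Beat frequency = 17/8 = 2.125 Hz.
|f − 597| = 2.125, so f = 597 ± 2.125.

594.875 Hz or 599.125 Hz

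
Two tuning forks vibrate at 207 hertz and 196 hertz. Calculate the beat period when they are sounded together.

f_beat = |207 − 196| = 11 Hz.
Beat period T = 1 / f_beat = 1 / 11 s.

0.091 s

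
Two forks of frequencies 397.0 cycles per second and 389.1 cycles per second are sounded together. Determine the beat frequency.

7.9 Hz

Beats arise from superposition of two nearby frequencies; the beat rate is |f₁ − f₂|.
|397.0 − 389.1| = 7.9 Hz.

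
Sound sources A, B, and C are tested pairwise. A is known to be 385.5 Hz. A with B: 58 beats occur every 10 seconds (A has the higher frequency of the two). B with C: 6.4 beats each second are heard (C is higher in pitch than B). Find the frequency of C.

A–B: Beat frequency = 58/10 = 5.8 Hz.
B is below A, so f_B = 385.5 − 5.8 = 379.7 Hz.
C is above B, so f_C = 379.7 + 6.4 = 386.1 Hz.

386.1 Hz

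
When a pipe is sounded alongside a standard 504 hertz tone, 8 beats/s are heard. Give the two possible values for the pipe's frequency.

|f − 504| = 8, so f = 504 ± 8.

496 Hz or 512 Hz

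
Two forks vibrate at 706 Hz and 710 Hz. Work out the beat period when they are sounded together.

0.250 s

f_beat = |706 − 710| = 4 Hz.
Beat period T = 1 / f_beat = 1 / 4 s.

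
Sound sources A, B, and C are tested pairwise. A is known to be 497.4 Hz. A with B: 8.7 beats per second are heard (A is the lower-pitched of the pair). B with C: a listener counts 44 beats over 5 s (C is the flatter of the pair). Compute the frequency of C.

497.3 Hz

B is above A, so f_B = 497.4 + 8.7 = 506.1 Hz.
B–C: Beat frequency = 44/5 = 8.8 Hz.
C is below B, so f_C = 506.1 − 8.8 = 497.3 Hz.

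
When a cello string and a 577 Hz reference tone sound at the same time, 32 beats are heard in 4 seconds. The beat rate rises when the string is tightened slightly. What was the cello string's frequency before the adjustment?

585 Hz

Beat frequency = 32/4 = 8 Hz.
|f − 577| = 8, so the cello string was at either 569 Hz or 585 Hz.
Increasing tension raises a string's frequency; the adjustment raises the cello string's frequency.
The beat rate rose, so the adjustment moved the cello string further from 577 Hz — it was already above the reference.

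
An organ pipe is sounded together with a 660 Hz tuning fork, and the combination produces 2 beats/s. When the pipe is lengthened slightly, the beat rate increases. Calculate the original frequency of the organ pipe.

658 Hz

|f − 660| = 2, so the organ pipe was at either 658 Hz or 662 Hz.
A longer pipe has a lower fundamental; the adjustment lowers the organ pipe's frequency.
The beat rate rose, so the adjustment moved the organ pipe further from 660 Hz — it was already below the reference.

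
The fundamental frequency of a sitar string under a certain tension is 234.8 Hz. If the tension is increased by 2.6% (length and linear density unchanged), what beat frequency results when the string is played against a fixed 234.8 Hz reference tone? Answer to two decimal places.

3.03 Hz

For a string, f ∝ √T, so the new frequency is 234.8·√1.026 = 237.8328 Hz.
f_beat = |237.8328 − 234.8| = 3.03 Hz.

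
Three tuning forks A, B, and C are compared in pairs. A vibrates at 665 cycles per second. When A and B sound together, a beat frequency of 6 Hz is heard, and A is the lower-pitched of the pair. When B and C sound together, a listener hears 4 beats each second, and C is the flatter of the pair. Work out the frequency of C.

667 Hz

B is above A, so f_B = 665 + 6 = 671 Hz.
C is below B, so f_C = 671 − 4 = 667 Hz.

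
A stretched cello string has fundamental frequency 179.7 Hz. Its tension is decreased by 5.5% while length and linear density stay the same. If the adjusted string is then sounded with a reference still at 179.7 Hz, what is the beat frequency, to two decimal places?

For a string, f ∝ √T, so the new frequency is 179.7·√0.945 = 174.6884 Hz.
f_beat = |174.6884 − 179.7| = 5.01 Hz.

5.01 Hz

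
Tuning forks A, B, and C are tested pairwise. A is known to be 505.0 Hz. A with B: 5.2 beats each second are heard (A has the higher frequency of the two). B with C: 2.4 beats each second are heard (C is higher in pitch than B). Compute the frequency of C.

502.2 Hz

B is below A, so f_B = 505.0 − 5.2 = 499.8 Hz.
C is above B, so f_C = 499.8 + 2.4 = 502.2 Hz.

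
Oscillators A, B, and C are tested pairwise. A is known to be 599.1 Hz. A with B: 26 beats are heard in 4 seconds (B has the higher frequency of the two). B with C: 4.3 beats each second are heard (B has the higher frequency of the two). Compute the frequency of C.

A–B: Beat frequency = 26/4 = 6.5 Hz.
B is above A, so f_B = 599.1 + 6.5 = 605.6 Hz.
C is below B, so f_C = 605.6 − 4.3 = 601.3 Hz.

601.3 Hz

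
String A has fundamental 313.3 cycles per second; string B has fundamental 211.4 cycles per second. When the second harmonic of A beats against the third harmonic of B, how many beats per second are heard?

7.6 Hz

Second harmonic of the first: 2·313.3 = 626.6 Hz.
Third harmonic of the second: 3·211.4 = 634.2 Hz.
f_beat = |626.6 − 634.2| = 7.6 Hz.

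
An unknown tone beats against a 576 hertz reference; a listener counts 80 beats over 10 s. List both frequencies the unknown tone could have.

Beat frequency = 80/10 = 8 Hz.
|f − 576| = 8, so f = 576 ± 8.

568 Hz or 584 Hz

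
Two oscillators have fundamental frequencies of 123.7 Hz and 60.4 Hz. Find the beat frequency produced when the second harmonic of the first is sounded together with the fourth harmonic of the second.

5.8 Hz

Second harmonic of the first: 2·123.7 = 247.4 Hz.
Fourth harmonic of the second: 4·60.4 = 241.6 Hz.
f_beat = |247.4 − 241.6| = 5.8 Hz.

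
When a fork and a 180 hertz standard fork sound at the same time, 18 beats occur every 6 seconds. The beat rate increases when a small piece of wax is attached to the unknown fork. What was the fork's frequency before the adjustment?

Beat frequency = 18/6 = 3 Hz.
|f − 180| = 3, so the fork was at either 177 Hz or 183 Hz.
Loading a fork with wax lowers its frequency; the adjustment lowers the fork's frequency.
The beat rate rose, so the adjustment moved the fork further from 180 Hz — it was already below the reference.

177 Hz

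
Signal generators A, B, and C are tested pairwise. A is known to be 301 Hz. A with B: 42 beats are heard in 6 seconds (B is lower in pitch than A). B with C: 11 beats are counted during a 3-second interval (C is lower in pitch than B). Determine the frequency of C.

A–B: Beat frequency = 42/6 = 7 Hz.
B is below A, so f_B = 301 − 7 = 294 Hz.
B–C: Beat frequency = 11/3 = 3.6667 Hz.
C is below B, so f_C = 294 − 3.6667 = 290.3333 Hz.

290.3333 Hz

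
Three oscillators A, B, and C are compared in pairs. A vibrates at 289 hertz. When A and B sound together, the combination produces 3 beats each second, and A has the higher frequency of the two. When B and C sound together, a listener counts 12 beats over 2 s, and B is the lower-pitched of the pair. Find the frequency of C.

B is below A, so f_B = 289 − 3 = 286 Hz.
B–C: Beat frequency = 12/2 = 6 Hz.
C is above B, so f_C = 286 + 6 = 292 Hz.

292 Hz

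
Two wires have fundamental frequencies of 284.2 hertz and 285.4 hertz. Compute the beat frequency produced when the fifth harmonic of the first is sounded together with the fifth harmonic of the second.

Fifth harmonic of the first: 5·284.2 = 1421.0 Hz.
Fifth harmonic of the second: 5·285.4 = 1427.0 Hz.
f_beat = |1421.0 − 1427.0| = 6.0 Hz.

6.0 Hz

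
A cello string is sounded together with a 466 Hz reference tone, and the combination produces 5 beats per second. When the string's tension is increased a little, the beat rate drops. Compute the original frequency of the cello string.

461 Hz

|f − 466| = 5, so the cello string was at either 461 Hz or 471 Hz.
Higher tension means higher frequency; the adjustment raises the cello string's frequency.
The beat rate fell, so the adjustment moved the cello string toward 466 Hz — it must have started below the reference.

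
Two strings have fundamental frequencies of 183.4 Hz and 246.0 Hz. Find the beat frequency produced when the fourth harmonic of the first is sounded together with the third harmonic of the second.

Fourth harmonic of the first: 4·183.4 = 733.6 Hz.
Third harmonic of the second: 3·246.0 = 738.0 Hz.
f_beat = |733.6 − 738.0| = 4.4 Hz.

4.4 Hz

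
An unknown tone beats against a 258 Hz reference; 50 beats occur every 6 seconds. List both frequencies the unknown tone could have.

249.6667 Hz or 266.3333 Hz

Beat frequency = 50/6 = 8.3333 Hz.
|f − 258| = 8.3333, so f = 258 ± 8.3333.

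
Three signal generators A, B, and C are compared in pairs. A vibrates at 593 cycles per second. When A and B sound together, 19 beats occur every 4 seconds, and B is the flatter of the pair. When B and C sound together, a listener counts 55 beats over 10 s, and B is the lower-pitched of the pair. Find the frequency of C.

593.75 Hz

A–B: Beat frequency = 19/4 = 4.75 Hz.
B is below A, so f_B = 593 − 4.75 = 588.25 Hz.
B–C: Beat frequency = 55/10 = 5.5 Hz.
C is above B, so f_C = 588.25 + 5.5 = 593.75 Hz.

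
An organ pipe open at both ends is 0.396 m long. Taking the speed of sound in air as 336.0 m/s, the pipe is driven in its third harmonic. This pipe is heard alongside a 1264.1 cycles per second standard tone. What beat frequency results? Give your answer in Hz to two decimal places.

Open pipe: f_n = n·v/(2L) = 3·336.0/(2·0.396) = 1272.7273 Hz.
f_beat = |1272.7273 − 1264.1| = 8.63 Hz.

8.63 Hz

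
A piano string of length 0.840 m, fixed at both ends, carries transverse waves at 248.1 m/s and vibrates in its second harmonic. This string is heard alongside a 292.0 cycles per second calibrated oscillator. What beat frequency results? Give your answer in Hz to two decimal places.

For a string fixed at both ends, f_n = n·v/(2L) = 2·248.1/(2·0.840) = 295.3571 Hz.
f_beat = |295.3571 − 292.0| = 3.36 Hz.

3.36 Hz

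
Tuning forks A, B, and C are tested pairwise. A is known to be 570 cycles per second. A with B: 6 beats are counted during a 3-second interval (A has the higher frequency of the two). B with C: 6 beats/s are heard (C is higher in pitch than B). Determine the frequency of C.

574 Hz

A–B: Beat frequency = 6/3 = 2 Hz.
B is below A, so f_B = 570 − 2 = 568 Hz.
C is above B, so f_C = 568 + 6 = 574 Hz.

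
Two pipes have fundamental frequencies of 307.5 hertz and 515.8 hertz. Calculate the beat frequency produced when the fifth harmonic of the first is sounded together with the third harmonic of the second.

9.9 Hz

Fifth harmonic of the first: 5·307.5 = 1537.5 Hz.
Third harmonic of the second: 3·515.8 = 1547.4 Hz.
f_beat = |1537.5 − 1547.4| = 9.9 Hz.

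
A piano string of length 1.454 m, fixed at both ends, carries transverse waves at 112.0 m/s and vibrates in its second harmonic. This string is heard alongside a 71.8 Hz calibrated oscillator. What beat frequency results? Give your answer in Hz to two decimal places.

For a string fixed at both ends, f_n = n·v/(2L) = 2·112.0/(2·1.454) = 77.0289 Hz.
f_beat = |77.0289 − 71.8| = 5.23 Hz.

5.23 Hz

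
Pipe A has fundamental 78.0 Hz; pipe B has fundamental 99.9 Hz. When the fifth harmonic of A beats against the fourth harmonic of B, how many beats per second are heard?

9.6 Hz

Fifth harmonic of the first: 5·78.0 = 390.0 Hz.
Fourth harmonic of the second: 4·99.9 = 399.6 Hz.
f_beat = |390.0 − 399.6| = 9.6 Hz.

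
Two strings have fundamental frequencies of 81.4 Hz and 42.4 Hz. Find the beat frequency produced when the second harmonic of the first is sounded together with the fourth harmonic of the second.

Second harmonic of the first: 2·81.4 = 162.8 Hz.
Fourth harmonic of the second: 4·42.4 = 169.6 Hz.
f_beat = |162.8 − 169.6| = 6.8 Hz.

6.8 Hz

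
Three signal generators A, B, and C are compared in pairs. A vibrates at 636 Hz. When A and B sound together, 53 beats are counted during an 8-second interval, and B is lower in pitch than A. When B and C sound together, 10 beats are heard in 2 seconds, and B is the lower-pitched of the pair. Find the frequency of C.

634.375 Hz

A–B: Beat frequency = 53/8 = 6.625 Hz.
B is below A, so f_B = 636 − 6.625 = 629.375 Hz.
B–C: Beat frequency = 10/2 = 5 Hz.
C is above B, so f_C = 629.375 + 5 = 634.375 Hz.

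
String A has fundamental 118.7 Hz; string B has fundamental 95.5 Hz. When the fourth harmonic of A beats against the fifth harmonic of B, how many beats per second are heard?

Fourth harmonic of the first: 4·118.7 = 474.8 Hz.
Fifth harmonic of the second: 5·95.5 = 477.5 Hz.
f_beat = |474.8 − 477.5| = 2.7 Hz.

2.7 Hz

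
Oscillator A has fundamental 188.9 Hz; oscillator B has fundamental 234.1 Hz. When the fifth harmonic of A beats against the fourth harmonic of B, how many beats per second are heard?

8.1 Hz

Fifth harmonic of the first: 5·188.9 = 944.5 Hz.
Fourth harmonic of the second: 4·234.1 = 936.4 Hz.
f_beat = |944.5 − 936.4| = 8.1 Hz.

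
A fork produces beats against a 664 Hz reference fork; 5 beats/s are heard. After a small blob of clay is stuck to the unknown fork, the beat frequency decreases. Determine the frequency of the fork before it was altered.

669 Hz

|f − 664| = 5, so the fork was at either 659 Hz or 669 Hz.
Adding mass to a fork lowers its frequency; the adjustment lowers the fork's frequency.
The beat rate fell, so the adjustment moved the fork toward 664 Hz — it must have started above the reference.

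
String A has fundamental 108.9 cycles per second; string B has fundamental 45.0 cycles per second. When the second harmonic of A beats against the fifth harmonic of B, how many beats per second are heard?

Second harmonic of the first: 2·108.9 = 217.8 Hz.
Fifth harmonic of the second: 5·45.0 = 225.0 Hz.
f_beat = |217.8 − 225.0| = 7.2 Hz.

7.2 Hz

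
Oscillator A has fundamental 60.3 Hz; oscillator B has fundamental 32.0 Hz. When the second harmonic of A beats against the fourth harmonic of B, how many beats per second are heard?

Second harmonic of the first: 2·60.3 = 120.6 Hz.
Fourth harmonic of the second: 4·32.0 = 128.0 Hz.
f_beat = |120.6 − 128.0| = 7.4 Hz.

7.4 Hz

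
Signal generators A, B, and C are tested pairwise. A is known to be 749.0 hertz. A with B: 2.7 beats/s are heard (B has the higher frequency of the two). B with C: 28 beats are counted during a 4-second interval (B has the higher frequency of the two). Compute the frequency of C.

B is above A, so f_B = 749.0 + 2.7 = 751.7 Hz.
B–C: Beat frequency = 28/4 = 7 Hz.
C is below B, so f_C = 751.7 − 7 = 744.7 Hz.

744.7 Hz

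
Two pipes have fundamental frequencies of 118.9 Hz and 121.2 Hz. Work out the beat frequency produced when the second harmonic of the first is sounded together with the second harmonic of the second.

Second harmonic of the first: 2·118.9 = 237.8 Hz.
Second harmonic of the second: 2·121.2 = 242.4 Hz.
f_beat = |237.8 − 242.4| = 4.6 Hz.

4.6 Hz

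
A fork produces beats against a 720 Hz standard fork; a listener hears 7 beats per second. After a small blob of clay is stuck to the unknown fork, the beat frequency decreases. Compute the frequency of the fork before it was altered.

727 Hz

|f − 720| = 7, so the fork was at either 713 Hz or 727 Hz.
Adding mass to a fork lowers its frequency; the adjustment lowers the fork's frequency.
The beat rate fell, so the adjustment moved the fork toward 720 Hz — it must have started above the reference.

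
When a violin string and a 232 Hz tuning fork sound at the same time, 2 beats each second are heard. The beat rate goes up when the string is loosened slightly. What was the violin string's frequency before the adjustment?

230 Hz

|f − 232| = 2, so the violin string was at either 230 Hz or 234 Hz.
Reducing tension lowers a string's frequency; the adjustment lowers the violin string's frequency.
The beat rate rose, so the adjustment moved the violin string further from 232 Hz — it was already below the reference.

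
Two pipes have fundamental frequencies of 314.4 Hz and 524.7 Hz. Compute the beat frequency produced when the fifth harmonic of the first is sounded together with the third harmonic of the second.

2.1 Hz

Fifth harmonic of the first: 5·314.4 = 1572.0 Hz.
Third harmonic of the second: 3·524.7 = 1574.1 Hz.
f_beat = |1572.0 − 1574.1| = 2.1 Hz.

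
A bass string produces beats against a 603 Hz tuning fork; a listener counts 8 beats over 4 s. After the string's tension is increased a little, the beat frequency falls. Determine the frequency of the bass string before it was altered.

601 Hz

Beat frequency = 8/4 = 2 Hz.
|f − 603| = 2, so the bass string was at either 601 Hz or 605 Hz.
Higher tension means higher frequency; the adjustment raises the bass string's frequency.
The beat rate fell, so the adjustment moved the bass string toward 603 Hz — it must have started below the reference.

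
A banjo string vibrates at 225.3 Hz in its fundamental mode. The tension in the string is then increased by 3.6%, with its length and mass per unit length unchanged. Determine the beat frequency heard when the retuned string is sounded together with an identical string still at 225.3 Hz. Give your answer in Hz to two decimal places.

For a string, f ∝ √T, so the new frequency is 225.3·√1.036 = 229.3195 Hz.
f_beat = |229.3195 − 225.3| = 4.02 Hz.

4.02 Hz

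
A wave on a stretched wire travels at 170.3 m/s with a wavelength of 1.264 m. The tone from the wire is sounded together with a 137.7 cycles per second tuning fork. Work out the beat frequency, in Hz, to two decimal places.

Source frequency f = v/λ = 170.3/1.264 = 134.7310 Hz.
f_beat = |134.7310 − 137.7| = 2.97 Hz.

2.97 Hz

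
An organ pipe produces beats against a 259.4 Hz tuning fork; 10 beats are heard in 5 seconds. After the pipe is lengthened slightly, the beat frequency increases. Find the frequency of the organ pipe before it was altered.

257.4 Hz

Beat frequency = 10/5 = 2 Hz.
|f − 259.4| = 2, so the organ pipe was at either 257.4 Hz or 261.4 Hz.
A longer pipe has a lower fundamental; the adjustment lowers the organ pipe's frequency.
The beat rate rose, so the adjustment moved the organ pipe further from 259.4 Hz — it was already below the reference.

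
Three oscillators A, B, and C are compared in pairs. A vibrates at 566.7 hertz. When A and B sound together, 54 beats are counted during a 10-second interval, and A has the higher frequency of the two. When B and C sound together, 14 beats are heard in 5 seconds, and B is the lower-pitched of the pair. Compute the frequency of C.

A–B: Beat frequency = 54/10 = 5.4 Hz.
B is below A, so f_B = 566.7 − 5.4 = 561.3 Hz.
B–C: Beat frequency = 14/5 = 2.8 Hz.
C is above B, so f_C = 561.3 + 2.8 = 564.1 Hz.

564.1 Hz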